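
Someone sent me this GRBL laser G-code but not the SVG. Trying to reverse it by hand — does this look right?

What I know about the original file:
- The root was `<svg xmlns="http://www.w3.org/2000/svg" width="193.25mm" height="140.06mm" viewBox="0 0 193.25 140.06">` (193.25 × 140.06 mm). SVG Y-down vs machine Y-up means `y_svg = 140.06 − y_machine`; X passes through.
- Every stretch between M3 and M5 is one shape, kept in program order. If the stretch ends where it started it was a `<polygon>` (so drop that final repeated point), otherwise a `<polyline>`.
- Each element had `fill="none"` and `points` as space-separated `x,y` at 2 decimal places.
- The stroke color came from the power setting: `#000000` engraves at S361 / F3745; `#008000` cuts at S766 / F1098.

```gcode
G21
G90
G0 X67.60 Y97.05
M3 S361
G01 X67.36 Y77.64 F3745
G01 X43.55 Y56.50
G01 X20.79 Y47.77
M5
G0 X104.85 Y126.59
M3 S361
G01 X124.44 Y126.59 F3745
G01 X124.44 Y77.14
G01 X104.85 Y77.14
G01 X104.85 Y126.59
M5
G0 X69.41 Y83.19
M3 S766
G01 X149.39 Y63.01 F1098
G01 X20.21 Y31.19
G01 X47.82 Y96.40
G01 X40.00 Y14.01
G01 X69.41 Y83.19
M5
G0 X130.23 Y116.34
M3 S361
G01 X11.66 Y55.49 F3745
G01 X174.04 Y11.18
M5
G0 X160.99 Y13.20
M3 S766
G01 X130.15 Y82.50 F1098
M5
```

Each laser-on run becomes one SVG element. Flip Y back into SVG space with y_svg = 140.06 − y_machine.

Run 1: S361 ⇒ engrave layer `#000000`. The run is open, so emit a `<polyline>` with points (Y-flipped): 67.60,43.01 67.36,62.42 43.55,83.56 20.79,92.29.

Run 2: power S361 maps to stroke `#000000` (engrave). The run returns to its start, so emit a `<polygon>` with points (Y-flipped): 104.85,13.47 124.44,13.47 124.44,62.92 104.85,62.92.

Run 3: S766 ⇒ cut layer `#008000`. The run returns to its start, so emit a `<polygon>` with points (Y-flipped): 69.41,56.87 149.39,77.05 20.21,108.87 47.82,43.66 40.00,126.05.

Run 4: S361 ⇒ engrave layer `#000000`. The run is open, so emit a `<polyline>` with points (Y-flipped): 130.23,23.72 11.66,84.57 174.04,128.88.

Run 5: power S766 maps to stroke `#008000` (cut). The run is open, so emit a `<polyline>` with points (Y-flipped): 160.99,126.86 130.15,57.56.

<svg xmlns="http://www.w3.org/2000/svg" width="193.25mm" height="140.06mm" viewBox="0 0 193.25 140.06">
  <polyline points="67.60,43.01 67.36,62.42 43.55,83.56 20.79,92.29" fill="none" stroke="#000000"/>
  <polygon points="104.85,13.47 124.44,13.47 124.44,62.92 104.85,62.92" fill="none" stroke="#000000"/>
  <polygon points="69.41,56.87 149.39,77.05 20.21,108.87 47.82,43.66 40.00,126.05" fill="none" stroke="#008000"/>
  <polyline points="130.23,23.72 11.66,84.57 174.04,128.88" fill="none" stroke="#000000"/>
  <polyline points="160.99,126.86 130.15,57.56" fill="none" stroke="#008000"/>
</svg>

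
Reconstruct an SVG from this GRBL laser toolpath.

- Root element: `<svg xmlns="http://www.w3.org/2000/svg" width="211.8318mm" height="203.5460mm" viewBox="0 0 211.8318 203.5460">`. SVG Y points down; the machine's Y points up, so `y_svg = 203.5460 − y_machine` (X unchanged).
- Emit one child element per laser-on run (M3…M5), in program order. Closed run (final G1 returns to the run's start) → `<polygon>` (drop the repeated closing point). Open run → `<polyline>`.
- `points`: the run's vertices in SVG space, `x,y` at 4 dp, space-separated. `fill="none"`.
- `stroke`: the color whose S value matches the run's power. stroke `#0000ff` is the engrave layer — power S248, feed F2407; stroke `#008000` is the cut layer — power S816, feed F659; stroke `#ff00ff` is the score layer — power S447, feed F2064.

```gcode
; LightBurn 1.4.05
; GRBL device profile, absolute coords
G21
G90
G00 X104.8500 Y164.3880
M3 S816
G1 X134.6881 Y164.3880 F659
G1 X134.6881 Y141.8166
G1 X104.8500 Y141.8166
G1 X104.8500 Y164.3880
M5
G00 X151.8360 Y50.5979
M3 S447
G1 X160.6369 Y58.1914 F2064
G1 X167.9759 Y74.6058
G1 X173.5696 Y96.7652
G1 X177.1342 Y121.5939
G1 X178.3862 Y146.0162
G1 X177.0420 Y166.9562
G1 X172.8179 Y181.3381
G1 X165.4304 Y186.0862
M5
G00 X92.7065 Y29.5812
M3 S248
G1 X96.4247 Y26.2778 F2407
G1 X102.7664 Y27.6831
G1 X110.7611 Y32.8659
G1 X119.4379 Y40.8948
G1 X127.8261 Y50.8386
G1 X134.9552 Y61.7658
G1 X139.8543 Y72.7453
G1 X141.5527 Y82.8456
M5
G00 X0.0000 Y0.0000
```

Each laser-on run becomes one SVG element. Flip Y back into SVG space with y_svg = 203.5460 − y_machine.

Run 1: S816 ⇒ cut layer `#008000`. The run returns to its start, so emit a `<polygon>` with points (Y-flipped): 104.8500,39.1580 134.6881,39.1580 134.6881,61.7294 104.8500,61.7294.

Run 2: the run's S447 means `#ff00ff` (score). The run is open, so emit a `<polyline>` with points (Y-flipped): 151.8360,152.9481 160.6369,145.3546 167.9759,128.9402 173.5696,106.7808 177.1342,81.9521 178.3862,57.5298 177.0420,36.5898 172.8179,22.2079 165.4304,17.4598.

Run 3: S248 ⇒ engrave layer `#0000ff`. The run is open, so emit a `<polyline>` with points (Y-flipped): 92.7065,173.9648 96.4247,177.2682 102.7664,175.8629 110.7611,170.6801 119.4379,162.6512 127.8261,152.7074 134.9552,141.7802 139.8543,130.8007 141.5527,120.7004.

<svg xmlns="http://www.w3.org/2000/svg" width="211.8318mm" height="203.5460mm" viewBox="0 0 211.8318 203.5460">
  <polygon points="104.8500,39.1580 134.6881,39.1580 134.6881,61.7294 104.8500,61.7294" fill="none" stroke="#008000"/>
  <polyline points="151.8360,152.9481 160.6369,145.3546 167.9759,128.9402 173.5696,106.7808 177.1342,81.9521 178.3862,57.5298 177.0420,36.5898 172.8179,22.2079 165.4304,17.4598" fill="none" stroke="#ff00ff"/>
  <polyline points="92.7065,173.9648 96.4247,177.2682 102.7664,175.8629 110.7611,170.6801 119.4379,162.6512 127.8261,152.7074 134.9552,141.7802 139.8543,130.8007 141.5527,120.7004" fill="none" stroke="#0000ff"/>
</svg>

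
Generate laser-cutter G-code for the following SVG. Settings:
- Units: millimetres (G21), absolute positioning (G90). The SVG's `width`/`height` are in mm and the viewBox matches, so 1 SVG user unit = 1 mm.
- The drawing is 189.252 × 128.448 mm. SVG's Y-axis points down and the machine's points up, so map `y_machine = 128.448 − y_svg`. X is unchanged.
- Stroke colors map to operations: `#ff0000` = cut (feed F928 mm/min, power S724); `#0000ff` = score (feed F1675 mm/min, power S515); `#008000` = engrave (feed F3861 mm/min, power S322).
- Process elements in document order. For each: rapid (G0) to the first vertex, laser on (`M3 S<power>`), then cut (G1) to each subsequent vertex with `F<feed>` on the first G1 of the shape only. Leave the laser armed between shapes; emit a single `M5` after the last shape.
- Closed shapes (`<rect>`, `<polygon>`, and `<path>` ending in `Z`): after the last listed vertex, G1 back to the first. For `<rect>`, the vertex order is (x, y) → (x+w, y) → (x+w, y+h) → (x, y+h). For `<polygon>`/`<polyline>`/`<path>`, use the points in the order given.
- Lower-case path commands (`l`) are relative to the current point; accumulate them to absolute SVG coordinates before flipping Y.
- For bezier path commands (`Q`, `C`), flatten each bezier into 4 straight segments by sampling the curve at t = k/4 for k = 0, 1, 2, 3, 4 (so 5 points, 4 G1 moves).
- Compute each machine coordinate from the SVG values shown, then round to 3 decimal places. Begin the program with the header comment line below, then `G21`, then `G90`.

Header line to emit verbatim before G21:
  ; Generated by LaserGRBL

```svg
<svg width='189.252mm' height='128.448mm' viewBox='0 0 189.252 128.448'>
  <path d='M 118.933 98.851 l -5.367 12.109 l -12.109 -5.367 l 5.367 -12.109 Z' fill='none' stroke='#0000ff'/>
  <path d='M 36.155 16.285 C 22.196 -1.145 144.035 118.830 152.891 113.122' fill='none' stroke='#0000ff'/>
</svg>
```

1 u = 1 mm; y_m = 128.448 − y.

[1] `<path>` regular polygon, #0000ff→score S515 F1675: (118.933,29.597) → (113.566,17.488) → (101.457,22.855) → (106.824,34.964) → (118.933,29.597) (closed)

[2] `<path>` cubic bezier, #0000ff→score S515 F1675: (36.155,112.163) → (47.261,103.583) → (85.967,68.140) → (128.952,30.500) → (152.891,15.326)

; Generated by LaserGRBL
G21
G90
G0 X118.933 Y29.597
M3 S515
G1 X113.566 Y17.488 F1675
G1 X101.457 Y22.855
G1 X106.824 Y34.964
G1 X118.933 Y29.597
G0 X36.155 Y112.163
M3 S515
G1 X47.261 Y103.583 F1675
G1 X85.967 Y68.140
G1 X128.952 Y30.500
G1 X152.891 Y15.326
M5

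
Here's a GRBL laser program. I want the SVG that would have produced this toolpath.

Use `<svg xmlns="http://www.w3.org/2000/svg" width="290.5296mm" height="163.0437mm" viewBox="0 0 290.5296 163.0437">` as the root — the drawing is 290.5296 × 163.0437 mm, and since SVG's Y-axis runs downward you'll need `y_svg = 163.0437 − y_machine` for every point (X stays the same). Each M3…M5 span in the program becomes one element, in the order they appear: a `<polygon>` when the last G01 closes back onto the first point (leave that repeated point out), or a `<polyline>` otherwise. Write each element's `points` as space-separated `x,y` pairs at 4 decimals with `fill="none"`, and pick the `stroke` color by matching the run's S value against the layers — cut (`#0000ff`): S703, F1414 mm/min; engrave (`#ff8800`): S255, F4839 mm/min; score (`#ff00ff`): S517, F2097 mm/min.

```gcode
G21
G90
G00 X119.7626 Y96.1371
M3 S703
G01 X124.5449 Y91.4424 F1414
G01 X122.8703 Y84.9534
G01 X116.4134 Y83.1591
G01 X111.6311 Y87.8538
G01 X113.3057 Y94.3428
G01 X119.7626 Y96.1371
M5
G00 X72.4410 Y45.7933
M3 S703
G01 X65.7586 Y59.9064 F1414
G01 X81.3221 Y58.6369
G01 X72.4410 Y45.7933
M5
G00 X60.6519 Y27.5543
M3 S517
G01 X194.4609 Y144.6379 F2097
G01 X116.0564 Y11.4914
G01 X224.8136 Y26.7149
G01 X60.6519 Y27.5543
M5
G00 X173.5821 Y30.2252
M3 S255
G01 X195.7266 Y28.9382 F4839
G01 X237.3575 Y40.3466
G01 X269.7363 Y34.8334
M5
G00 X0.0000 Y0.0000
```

Each laser-on run becomes one SVG element. Flip Y back into SVG space with y_svg = 163.0437 − y_machine.

Run 1: power S703 maps to stroke `#0000ff` (cut). The run returns to its start, so emit a `<polygon>` with points (Y-flipped): 119.7626,66.9066 124.5449,71.6013 122.8703,78.0903 116.4134,79.8846 111.6311,75.1899 113.3057,68.7009.

Run 2: the run's S703 means `#0000ff` (cut). The run returns to its start, so emit a `<polygon>` with points (Y-flipped): 72.4410,117.2504 65.7586,103.1373 81.3221,104.4068.

Run 3: power S517 maps to stroke `#ff00ff` (score). The run returns to its start, so emit a `<polygon>` with points (Y-flipped): 60.6519,135.4894 194.4609,18.4058 116.0564,151.5523 224.8136,136.3288.

Run 4: power S255 maps to stroke `#ff8800` (engrave). The run is open, so emit a `<polyline>` with points (Y-flipped): 173.5821,132.8185 195.7266,134.1055 237.3575,122.6971 269.7363,128.2103.

<svg xmlns="http://www.w3.org/2000/svg" width="290.5296mm" height="163.0437mm" viewBox="0 0 290.5296 163.0437">
  <polygon points="119.7626,66.9066 124.5449,71.6013 122.8703,78.0903 116.4134,79.8846 111.6311,75.1899 113.3057,68.7009" fill="none" stroke="#0000ff"/>
  <polygon points="72.4410,117.2504 65.7586,103.1373 81.3221,104.4068" fill="none" stroke="#0000ff"/>
  <polygon points="60.6519,135.4894 194.4609,18.4058 116.0564,151.5523 224.8136,136.3288" fill="none" stroke="#ff00ff"/>
  <polyline points="173.5821,132.8185 195.7266,134.1055 237.3575,122.6971 269.7363,128.2103" fill="none" stroke="#ff8800"/>
</svg>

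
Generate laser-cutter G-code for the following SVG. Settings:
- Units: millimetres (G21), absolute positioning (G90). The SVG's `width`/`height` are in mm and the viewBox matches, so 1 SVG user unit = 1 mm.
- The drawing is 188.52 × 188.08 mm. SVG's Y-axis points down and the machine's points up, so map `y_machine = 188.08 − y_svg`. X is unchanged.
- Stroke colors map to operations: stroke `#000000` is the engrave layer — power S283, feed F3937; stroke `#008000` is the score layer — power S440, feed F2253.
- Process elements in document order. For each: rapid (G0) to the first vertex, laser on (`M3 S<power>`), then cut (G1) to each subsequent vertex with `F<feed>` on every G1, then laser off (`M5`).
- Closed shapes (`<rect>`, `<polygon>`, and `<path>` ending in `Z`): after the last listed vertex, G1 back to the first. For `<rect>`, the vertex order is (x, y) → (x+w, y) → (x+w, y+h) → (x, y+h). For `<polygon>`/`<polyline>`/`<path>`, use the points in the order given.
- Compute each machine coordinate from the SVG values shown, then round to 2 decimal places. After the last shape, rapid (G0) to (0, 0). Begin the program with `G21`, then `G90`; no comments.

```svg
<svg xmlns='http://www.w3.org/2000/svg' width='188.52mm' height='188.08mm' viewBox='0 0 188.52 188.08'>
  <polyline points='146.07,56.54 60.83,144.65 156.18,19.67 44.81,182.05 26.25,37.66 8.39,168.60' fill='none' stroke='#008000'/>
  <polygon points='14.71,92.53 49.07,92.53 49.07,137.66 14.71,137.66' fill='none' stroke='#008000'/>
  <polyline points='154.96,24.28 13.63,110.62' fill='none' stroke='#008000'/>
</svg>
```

G21
G90
G0 X146.07 Y131.54
M3 S440
G1 X60.83 Y43.43 F2253
G1 X156.18 Y168.41 F2253
G1 X44.81 Y6.03 F2253
G1 X26.25 Y150.42 F2253
G1 X8.39 Y19.48 F2253
M5
G0 X14.71 Y95.55
M3 S440
G1 X49.07 Y95.55 F2253
G1 X49.07 Y50.42 F2253
G1 X14.71 Y50.42 F2253
G1 X14.71 Y95.55 F2253
M5
G0 X154.96 Y163.80
M3 S440
G1 X13.63 Y77.46 F2253
M5
G0 X0.00 Y0.00

Since the viewBox matches the mm dimensions, user units are millimetres directly. The only transform is the Y-flip y_m = 188.08 − y_svg.

Shape 1 is a open polyline drawn with `<polyline>`. Its stroke #008000 means score at S440, F2253. After flipping Y the toolpath is (146.07,131.54) → (60.83,43.43) → (156.18,168.41) → (44.81,6.03) → (26.25,150.42) → (8.39,19.48).

Shape 2 is a rectangle drawn with `<polygon>`. Its stroke #008000 means score at S440, F2253. After flipping Y the toolpath is (14.71,95.55) → (49.07,95.55) → (49.07,50.42) → (14.71,50.42) → (14.71,95.55), returning to the start.

Shape 3 is a line segment drawn with `<polyline>`. Its stroke #008000 means score at S440, F2253. After flipping Y the toolpath is (154.96,163.80) → (13.63,77.46).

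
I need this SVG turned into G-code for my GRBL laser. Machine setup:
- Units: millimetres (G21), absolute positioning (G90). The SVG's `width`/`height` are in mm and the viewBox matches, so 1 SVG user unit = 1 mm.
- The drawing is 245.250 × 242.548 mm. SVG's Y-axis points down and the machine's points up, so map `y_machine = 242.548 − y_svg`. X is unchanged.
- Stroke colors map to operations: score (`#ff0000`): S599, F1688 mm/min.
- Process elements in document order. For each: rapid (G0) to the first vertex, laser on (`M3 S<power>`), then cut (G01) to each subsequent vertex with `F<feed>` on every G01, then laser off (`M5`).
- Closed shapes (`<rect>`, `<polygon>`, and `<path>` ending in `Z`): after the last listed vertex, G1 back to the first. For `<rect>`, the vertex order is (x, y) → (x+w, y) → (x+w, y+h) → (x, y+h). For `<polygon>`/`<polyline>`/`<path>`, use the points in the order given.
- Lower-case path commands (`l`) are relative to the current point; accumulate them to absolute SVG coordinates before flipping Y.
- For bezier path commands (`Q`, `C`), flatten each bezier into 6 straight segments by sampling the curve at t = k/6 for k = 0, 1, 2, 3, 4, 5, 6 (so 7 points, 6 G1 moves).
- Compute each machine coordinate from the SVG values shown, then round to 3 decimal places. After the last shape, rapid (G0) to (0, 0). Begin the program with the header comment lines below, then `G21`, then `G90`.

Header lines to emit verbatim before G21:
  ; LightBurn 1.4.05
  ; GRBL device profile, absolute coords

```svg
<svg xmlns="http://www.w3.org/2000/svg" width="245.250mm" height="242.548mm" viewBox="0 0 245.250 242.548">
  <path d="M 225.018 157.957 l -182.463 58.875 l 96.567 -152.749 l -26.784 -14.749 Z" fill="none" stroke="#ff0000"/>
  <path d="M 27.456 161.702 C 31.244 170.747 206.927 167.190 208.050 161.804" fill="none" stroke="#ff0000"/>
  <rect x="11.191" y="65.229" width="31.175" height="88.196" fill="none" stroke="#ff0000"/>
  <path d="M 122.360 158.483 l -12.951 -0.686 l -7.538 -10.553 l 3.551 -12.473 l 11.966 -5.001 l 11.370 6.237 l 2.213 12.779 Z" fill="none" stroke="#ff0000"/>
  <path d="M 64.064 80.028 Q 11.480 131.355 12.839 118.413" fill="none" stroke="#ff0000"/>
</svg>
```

viewBox `0 0 245.250 242.548` with mm width/height → 1 unit = 1 mm. Flip: y_m = 242.548 − y_svg.

**Shape 1** — `<path>` closed polygon, stroke `#ff0000` → score (S599, F1688). Machine vertices: (225.018,84.591) → (42.555,25.716) → (139.122,178.465) → (112.338,193.214) → (225.018,84.591). Closed: final G1 returns to the first vertex.

**Shape 2** — `<path>` cubic bezier, stroke `#ff0000` → score (S599, F1688). Control points (SVG): P0=(27.456,161.702), P1=(31.244,170.747), P2=(206.927,167.190), P3=(208.050,161.804); sampled at t=k/6. Machine vertices: (27.456,80.846) → (42.071,77.324) → (75.711,75.603) → (118.752,75.383) → (161.572,76.367) → (194.546,78.253) → (208.050,80.744). Open path.

**Shape 3** — `<rect>` rectangle, stroke `#ff0000` → score (S599, F1688). Machine vertices: (11.191,177.319) → (42.366,177.319) → (42.366,89.123) → (11.191,89.123) → (11.191,177.319). Closed: final G1 returns to the first vertex.

**Shape 4** — `<path>` regular polygon, stroke `#ff0000` → score (S599, F1688). Machine vertices: (122.360,84.065) → (109.409,84.751) → (101.871,95.304) → (105.422,107.777) → (117.388,112.778) → (128.758,106.541) → (130.971,93.762) → (122.360,84.065). Closed: final G1 returns to the first vertex.

**Shape 5** — `<path>` quadratic bezier, stroke `#ff0000` → score (S599, F1688). Control points (SVG): P0=(64.064,80.028), P1=(11.480,131.355), P2=(12.839,118.413); sampled at t=k/6. Machine vertices: (64.064,162.520) → (48.034,147.196) → (35.002,135.443) → (24.966,127.260) → (17.927,122.648) → (13.884,121.606) → (12.839,124.135). Open path.

; LightBurn 1.4.05
; GRBL device profile, absolute coords
G21
G90
G0 X225.018 Y84.591
M3 S599
G01 X42.555 Y25.716 F1688
G01 X139.122 Y178.465 F1688
G01 X112.338 Y193.214 F1688
G01 X225.018 Y84.591 F1688
M5
G0 X27.456 Y80.846
M3 S599
G01 X42.071 Y77.324 F1688
G01 X75.711 Y75.603 F1688
G01 X118.752 Y75.383 F1688
G01 X161.572 Y76.367 F1688
G01 X194.546 Y78.253 F1688
G01 X208.050 Y80.744 F1688
M5
G0 X11.191 Y177.319
M3 S599
G01 X42.366 Y177.319 F1688
G01 X42.366 Y89.123 F1688
G01 X11.191 Y89.123 F1688
G01 X11.191 Y177.319 F1688
M5
G0 X122.360 Y84.065
M3 S599
G01 X109.409 Y84.751 F1688
G01 X101.871 Y95.304 F1688
G01 X105.422 Y107.777 F1688
G01 X117.388 Y112.778 F1688
G01 X128.758 Y106.541 F1688
G01 X130.971 Y93.762 F1688
G01 X122.360 Y84.065 F1688
M5
G0 X64.064 Y162.520
M3 S599
G01 X48.034 Y147.196 F1688
G01 X35.002 Y135.443 F1688
G01 X24.966 Y127.260 F1688
G01 X17.927 Y122.648 F1688
G01 X13.884 Y121.606 F1688
G01 X12.839 Y124.135 F1688
M5
G0 X0.000 Y0.000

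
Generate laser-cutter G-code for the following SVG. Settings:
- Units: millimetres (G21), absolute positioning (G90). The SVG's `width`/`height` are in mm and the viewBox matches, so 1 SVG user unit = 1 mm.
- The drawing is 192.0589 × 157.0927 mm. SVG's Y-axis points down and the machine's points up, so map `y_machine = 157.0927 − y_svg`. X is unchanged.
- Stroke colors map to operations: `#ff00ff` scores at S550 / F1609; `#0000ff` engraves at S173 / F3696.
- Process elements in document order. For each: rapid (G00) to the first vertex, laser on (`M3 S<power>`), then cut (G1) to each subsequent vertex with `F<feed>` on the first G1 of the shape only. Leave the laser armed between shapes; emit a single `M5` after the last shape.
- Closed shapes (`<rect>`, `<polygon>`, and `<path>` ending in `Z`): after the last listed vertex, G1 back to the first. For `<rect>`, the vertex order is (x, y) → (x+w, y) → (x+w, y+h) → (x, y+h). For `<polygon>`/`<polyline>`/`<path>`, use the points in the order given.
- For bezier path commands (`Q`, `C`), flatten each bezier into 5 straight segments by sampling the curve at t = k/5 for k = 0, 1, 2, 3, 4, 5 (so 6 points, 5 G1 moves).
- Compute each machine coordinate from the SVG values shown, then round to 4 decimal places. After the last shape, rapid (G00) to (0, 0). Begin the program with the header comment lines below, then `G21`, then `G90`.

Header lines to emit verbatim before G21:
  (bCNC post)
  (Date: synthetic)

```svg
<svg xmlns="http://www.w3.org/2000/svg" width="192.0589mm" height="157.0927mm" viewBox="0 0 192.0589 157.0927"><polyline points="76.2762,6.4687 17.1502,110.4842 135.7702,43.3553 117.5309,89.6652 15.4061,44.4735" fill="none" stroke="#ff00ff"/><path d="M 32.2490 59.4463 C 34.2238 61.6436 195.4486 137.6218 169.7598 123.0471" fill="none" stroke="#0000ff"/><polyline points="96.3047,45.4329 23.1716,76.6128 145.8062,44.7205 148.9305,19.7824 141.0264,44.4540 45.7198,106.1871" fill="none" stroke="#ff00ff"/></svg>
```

Since the viewBox matches the mm dimensions, user units are millimetres directly. The only transform is the Y-flip y_m = 157.0927 − y_svg.

Shape 1 is a open polyline drawn with `<polyline>`. Its stroke #ff00ff means score at S550, F1609. After flipping Y the toolpath is (76.2762,150.6240) → (17.1502,46.6085) → (135.7702,113.7374) → (117.5309,67.4275) → (15.4061,112.6192).

Shape 2 is a cubic bezier drawn with `<path>`. Its stroke #0000ff means engrave at S173, F3696. After flipping Y the toolpath is (32.2490,97.6464) → (49.7746,88.7890) → (88.9043,70.1122) → (133.0223,49.5040) → (165.5128,34.8525) → (169.7598,34.0456).

Shape 3 is a open polyline drawn with `<polyline>`. Its stroke #ff00ff means score at S550, F1609. After flipping Y the toolpath is (96.3047,111.6598) → (23.1716,80.4799) → (145.8062,112.3722) → (148.9305,137.3103) → (141.0264,112.6387) → (45.7198,50.9056).

(bCNC post)
(Date: synthetic)
G21
G90
G00 X76.2762 Y150.6240
M3 S550
G1 X17.1502 Y46.6085 F1609
G1 X135.7702 Y113.7374
G1 X117.5309 Y67.4275
G1 X15.4061 Y112.6192
G00 X32.2490 Y97.6464
M3 S173
G1 X49.7746 Y88.7890 F3696
G1 X88.9043 Y70.1122
G1 X133.0223 Y49.5040
G1 X165.5128 Y34.8525
G1 X169.7598 Y34.0456
G00 X96.3047 Y111.6598
M3 S550
G1 X23.1716 Y80.4799 F1609
G1 X145.8062 Y112.3722
G1 X148.9305 Y137.3103
G1 X141.0264 Y112.6387
G1 X45.7198 Y50.9056
M5
G00 X0.0000 Y0.0000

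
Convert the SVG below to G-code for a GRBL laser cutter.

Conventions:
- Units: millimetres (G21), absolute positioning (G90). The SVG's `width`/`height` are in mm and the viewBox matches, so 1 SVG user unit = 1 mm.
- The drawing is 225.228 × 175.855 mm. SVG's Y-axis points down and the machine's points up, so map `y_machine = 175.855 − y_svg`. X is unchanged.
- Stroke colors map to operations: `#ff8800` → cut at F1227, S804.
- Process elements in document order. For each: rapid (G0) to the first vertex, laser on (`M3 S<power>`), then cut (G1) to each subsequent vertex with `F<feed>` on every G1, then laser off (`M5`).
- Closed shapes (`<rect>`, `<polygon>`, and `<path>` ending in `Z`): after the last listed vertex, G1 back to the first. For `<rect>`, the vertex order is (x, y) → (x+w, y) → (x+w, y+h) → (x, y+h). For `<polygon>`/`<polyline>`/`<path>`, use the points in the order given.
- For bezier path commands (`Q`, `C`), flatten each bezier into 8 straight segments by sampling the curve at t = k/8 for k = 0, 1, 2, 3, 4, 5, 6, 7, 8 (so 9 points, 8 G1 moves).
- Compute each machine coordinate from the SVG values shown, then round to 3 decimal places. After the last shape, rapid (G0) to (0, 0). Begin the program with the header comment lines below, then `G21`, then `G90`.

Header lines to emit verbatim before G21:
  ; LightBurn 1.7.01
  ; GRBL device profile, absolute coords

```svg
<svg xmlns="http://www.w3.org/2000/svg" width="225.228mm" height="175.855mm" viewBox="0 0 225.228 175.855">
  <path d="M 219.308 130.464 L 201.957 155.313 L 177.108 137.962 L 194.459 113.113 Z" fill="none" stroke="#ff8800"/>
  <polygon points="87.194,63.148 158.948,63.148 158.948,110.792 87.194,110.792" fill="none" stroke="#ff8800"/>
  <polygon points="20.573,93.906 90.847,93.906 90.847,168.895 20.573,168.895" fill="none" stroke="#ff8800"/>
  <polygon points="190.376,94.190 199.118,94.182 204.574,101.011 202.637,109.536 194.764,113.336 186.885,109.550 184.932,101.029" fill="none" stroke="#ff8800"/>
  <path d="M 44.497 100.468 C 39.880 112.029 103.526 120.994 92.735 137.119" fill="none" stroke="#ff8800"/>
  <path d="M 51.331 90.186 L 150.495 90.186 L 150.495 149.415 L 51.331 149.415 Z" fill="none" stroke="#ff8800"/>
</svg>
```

1 u = 1 mm; y_m = 175.855 − y.

[1] `<path>` regular polygon, #ff8800→cut S804 F1227: (219.308,45.391) → (201.957,20.542) → (177.108,37.893) → (194.459,62.742) → (219.308,45.391) (closed)

[2] `<polygon>` rectangle, #ff8800→cut S804 F1227: (87.194,112.707) → (158.948,112.707) → (158.948,65.063) → (87.194,65.063) → (87.194,112.707) (closed)

[3] `<polygon>` rectangle, #ff8800→cut S804 F1227: (20.573,81.949) → (90.847,81.949) → (90.847,6.960) → (20.573,6.960) → (20.573,81.949) (closed)

[4] `<polygon>` regular polygon, #ff8800→cut S804 F1227: (190.376,81.665) → (199.118,81.673) → (204.574,74.844) → (202.637,66.319) → (194.764,62.519) → (186.885,66.305) → (184.932,74.826) → (190.376,81.665) (closed)

[5] `<path>` cubic bezier, #ff8800→cut S804 F1227: (44.497,75.387) → (45.687,71.154) → (51.604,67.051) → (60.576,62.962) → (70.931,58.773) → (80.997,54.370) → (89.101,49.640) → (93.571,44.466) → (92.735,38.736)

[6] `<path>` rectangle, #ff8800→cut S804 F1227: (51.331,85.669) → (150.495,85.669) → (150.495,26.440) → (51.331,26.440) → (51.331,85.669) (closed)

; LightBurn 1.7.01
; GRBL device profile, absolute coords
G21
G90
G0 X219.308 Y45.391
M3 S804
G1 X201.957 Y20.542 F1227
G1 X177.108 Y37.893 F1227
G1 X194.459 Y62.742 F1227
G1 X219.308 Y45.391 F1227
M5
G0 X87.194 Y112.707
M3 S804
G1 X158.948 Y112.707 F1227
G1 X158.948 Y65.063 F1227
G1 X87.194 Y65.063 F1227
G1 X87.194 Y112.707 F1227
M5
G0 X20.573 Y81.949
M3 S804
G1 X90.847 Y81.949 F1227
G1 X90.847 Y6.960 F1227
G1 X20.573 Y6.960 F1227
G1 X20.573 Y81.949 F1227
M5
G0 X190.376 Y81.665
M3 S804
G1 X199.118 Y81.673 F1227
G1 X204.574 Y74.844 F1227
G1 X202.637 Y66.319 F1227
G1 X194.764 Y62.519 F1227
G1 X186.885 Y66.305 F1227
G1 X184.932 Y74.826 F1227
G1 X190.376 Y81.665 F1227
M5
G0 X44.497 Y75.387
M3 S804
G1 X45.687 Y71.154 F1227
G1 X51.604 Y67.051 F1227
G1 X60.576 Y62.962 F1227
G1 X70.931 Y58.773 F1227
G1 X80.997 Y54.370 F1227
G1 X89.101 Y49.640 F1227
G1 X93.571 Y44.466 F1227
G1 X92.735 Y38.736 F1227
M5
G0 X51.331 Y85.669
M3 S804
G1 X150.495 Y85.669 F1227
G1 X150.495 Y26.440 F1227
G1 X51.331 Y26.440 F1227
G1 X51.331 Y85.669 F1227
M5
G0 X0.000 Y0.000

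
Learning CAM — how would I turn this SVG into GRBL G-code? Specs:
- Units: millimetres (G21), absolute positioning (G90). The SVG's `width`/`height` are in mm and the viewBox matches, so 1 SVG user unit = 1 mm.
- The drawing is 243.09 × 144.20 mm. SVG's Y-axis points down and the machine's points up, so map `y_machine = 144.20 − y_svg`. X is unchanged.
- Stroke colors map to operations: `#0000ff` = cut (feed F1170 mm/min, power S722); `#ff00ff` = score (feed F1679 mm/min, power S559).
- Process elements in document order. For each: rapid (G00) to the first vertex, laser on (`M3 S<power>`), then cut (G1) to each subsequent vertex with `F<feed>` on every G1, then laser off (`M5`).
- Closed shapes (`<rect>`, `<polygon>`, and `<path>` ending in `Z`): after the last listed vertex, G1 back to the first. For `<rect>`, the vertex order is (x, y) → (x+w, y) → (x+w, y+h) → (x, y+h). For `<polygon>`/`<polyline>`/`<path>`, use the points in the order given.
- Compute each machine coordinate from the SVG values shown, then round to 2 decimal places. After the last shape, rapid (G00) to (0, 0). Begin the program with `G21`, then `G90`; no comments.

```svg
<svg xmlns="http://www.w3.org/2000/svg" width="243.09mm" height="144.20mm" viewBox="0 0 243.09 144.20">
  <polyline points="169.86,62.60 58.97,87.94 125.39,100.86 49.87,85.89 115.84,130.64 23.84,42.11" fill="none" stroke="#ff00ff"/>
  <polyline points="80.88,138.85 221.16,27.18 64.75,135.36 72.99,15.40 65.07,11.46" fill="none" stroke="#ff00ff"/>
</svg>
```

G21
G90
G00 X169.86 Y81.60
M3 S559
G1 X58.97 Y56.26 F1679
G1 X125.39 Y43.34 F1679
G1 X49.87 Y58.31 F1679
G1 X115.84 Y13.56 F1679
G1 X23.84 Y102.09 F1679
M5
G00 X80.88 Y5.35
M3 S559
G1 X221.16 Y117.02 F1679
G1 X64.75 Y8.84 F1679
G1 X72.99 Y128.80 F1679
G1 X65.07 Y132.74 F1679
M5
G00 X0.00 Y0.00

1 u = 1 mm; y_m = 144.20 − y.

[1] `<polyline>` open polyline, #ff00ff→score S559 F1679: (169.86,81.60) → (58.97,56.26) → (125.39,43.34) → (49.87,58.31) → (115.84,13.56) → (23.84,102.09)

[2] `<polyline>` open polyline, #ff00ff→score S559 F1679: (80.88,5.35) → (221.16,117.02) → (64.75,8.84) → (72.99,128.80) → (65.07,132.74)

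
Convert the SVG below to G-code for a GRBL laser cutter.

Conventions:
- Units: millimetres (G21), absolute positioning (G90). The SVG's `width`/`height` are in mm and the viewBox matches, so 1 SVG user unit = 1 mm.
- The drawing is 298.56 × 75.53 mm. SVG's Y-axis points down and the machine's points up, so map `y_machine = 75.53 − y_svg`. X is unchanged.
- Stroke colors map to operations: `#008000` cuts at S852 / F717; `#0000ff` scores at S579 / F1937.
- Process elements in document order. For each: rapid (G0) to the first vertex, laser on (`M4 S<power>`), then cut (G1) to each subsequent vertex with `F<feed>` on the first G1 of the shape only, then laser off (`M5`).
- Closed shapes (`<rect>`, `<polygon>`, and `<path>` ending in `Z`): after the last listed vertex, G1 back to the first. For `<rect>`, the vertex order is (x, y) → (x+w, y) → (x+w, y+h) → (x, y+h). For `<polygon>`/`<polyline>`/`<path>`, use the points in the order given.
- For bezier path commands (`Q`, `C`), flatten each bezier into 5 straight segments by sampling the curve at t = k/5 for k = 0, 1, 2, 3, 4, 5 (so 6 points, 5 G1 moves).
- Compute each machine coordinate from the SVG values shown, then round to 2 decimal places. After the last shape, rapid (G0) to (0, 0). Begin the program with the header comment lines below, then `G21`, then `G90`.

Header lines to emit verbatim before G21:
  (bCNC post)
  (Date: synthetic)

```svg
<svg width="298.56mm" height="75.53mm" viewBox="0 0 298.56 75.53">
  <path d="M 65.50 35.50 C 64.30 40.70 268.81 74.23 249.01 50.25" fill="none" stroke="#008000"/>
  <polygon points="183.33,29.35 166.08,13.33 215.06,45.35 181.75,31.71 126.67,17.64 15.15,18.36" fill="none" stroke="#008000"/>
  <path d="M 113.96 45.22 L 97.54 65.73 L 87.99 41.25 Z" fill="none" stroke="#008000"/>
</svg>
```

Since the viewBox matches the mm dimensions, user units are millimetres directly. The only transform is the Y-flip y_m = 75.53 − y_svg.

Shape 1 is a cubic bezier drawn with `<path>`. Its stroke #008000 means cut at S852, F717. After flipping Y the toolpath is (65.50,40.03) → (86.03,34.20) → (135.28,25.69) → (192.62,18.62) → (237.41,17.11) → (249.01,25.28).

Shape 2 is a closed polygon drawn with `<polygon>`. Its stroke #008000 means cut at S852, F717. After flipping Y the toolpath is (183.33,46.18) → (166.08,62.20) → (215.06,30.18) → (181.75,43.82) → (126.67,57.89) → (15.15,57.17) → (183.33,46.18), returning to the start.

Shape 3 is a regular polygon drawn with `<path>`. Its stroke #008000 means cut at S852, F717. After flipping Y the toolpath is (113.96,30.31) → (97.54,9.80) → (87.99,34.28) → (113.96,30.31), returning to the start.

(bCNC post)
(Date: synthetic)
G21
G90
G0 X65.50 Y40.03
M4 S852
G1 X86.03 Y34.20 F717
G1 X135.28 Y25.69
G1 X192.62 Y18.62
G1 X237.41 Y17.11
G1 X249.01 Y25.28
M5
G0 X183.33 Y46.18
M4 S852
G1 X166.08 Y62.20 F717
G1 X215.06 Y30.18
G1 X181.75 Y43.82
G1 X126.67 Y57.89
G1 X15.15 Y57.17
G1 X183.33 Y46.18
M5
G0 X113.96 Y30.31
M4 S852
G1 X97.54 Y9.80 F717
G1 X87.99 Y34.28
G1 X113.96 Y30.31
M5
G0 X0.00 Y0.00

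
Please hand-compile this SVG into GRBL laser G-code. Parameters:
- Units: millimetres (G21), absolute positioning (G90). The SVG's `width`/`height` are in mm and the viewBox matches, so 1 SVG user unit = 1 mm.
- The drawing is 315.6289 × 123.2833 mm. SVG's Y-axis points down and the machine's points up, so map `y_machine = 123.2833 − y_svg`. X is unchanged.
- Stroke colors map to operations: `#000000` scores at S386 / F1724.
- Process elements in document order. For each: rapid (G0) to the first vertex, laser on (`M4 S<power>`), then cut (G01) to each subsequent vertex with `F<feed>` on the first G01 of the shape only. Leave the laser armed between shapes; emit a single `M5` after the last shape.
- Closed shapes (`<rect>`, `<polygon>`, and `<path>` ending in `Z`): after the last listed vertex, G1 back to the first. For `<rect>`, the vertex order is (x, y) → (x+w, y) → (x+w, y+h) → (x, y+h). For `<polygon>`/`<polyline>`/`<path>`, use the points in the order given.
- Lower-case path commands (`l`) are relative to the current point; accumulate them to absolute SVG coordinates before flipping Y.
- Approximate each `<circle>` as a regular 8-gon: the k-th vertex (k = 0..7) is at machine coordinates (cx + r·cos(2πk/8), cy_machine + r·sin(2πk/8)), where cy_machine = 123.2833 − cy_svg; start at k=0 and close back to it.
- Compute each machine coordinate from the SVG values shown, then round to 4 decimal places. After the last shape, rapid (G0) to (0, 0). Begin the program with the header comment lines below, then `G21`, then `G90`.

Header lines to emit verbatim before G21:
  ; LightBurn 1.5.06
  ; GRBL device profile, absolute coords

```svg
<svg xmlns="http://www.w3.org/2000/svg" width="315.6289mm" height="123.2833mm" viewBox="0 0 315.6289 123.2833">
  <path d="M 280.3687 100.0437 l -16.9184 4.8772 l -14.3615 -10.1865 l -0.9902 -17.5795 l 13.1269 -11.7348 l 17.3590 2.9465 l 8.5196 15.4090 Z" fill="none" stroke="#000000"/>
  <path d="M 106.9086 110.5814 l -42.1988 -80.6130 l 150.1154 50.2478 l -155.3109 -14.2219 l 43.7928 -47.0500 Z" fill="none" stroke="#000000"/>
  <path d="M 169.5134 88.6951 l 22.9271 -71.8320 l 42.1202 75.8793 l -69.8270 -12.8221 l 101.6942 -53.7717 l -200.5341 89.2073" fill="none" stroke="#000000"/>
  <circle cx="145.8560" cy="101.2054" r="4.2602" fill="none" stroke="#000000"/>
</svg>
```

1 u = 1 mm; y_m = 123.2833 − y.

[1] `<path>` regular polygon, #000000→score S386 F1724: (280.3687,23.2396) → (263.4503,18.3624) → (249.0888,28.5489) → (248.0986,46.1284) → (261.2255,57.8632) → (278.5845,54.9167) → (287.1041,39.5077) → (280.3687,23.2396) (closed)

[2] `<path>` closed polygon, #000000→score S386 F1724: (106.9086,12.7019) → (64.7098,93.3149) → (214.8252,43.0671) → (59.5143,57.2890) → (103.3071,104.3390) → (106.9086,12.7019) (closed)

[3] `<path>` open polyline, #000000→score S386 F1724: (169.5134,34.5882) → (192.4405,106.4202) → (234.5607,30.5409) → (164.7337,43.3630) → (266.4279,97.1347) → (65.8938,7.9274)

[4] `<circle>` circle, #000000→score S386 F1724: (150.1162,22.0779) → (148.8684,25.0903) → (145.8560,26.3381) → (142.8436,25.0903) → (141.5958,22.0779) → (142.8436,19.0655) → (145.8560,17.8177) → (148.8684,19.0655) → (150.1162,22.0779) (closed)

; LightBurn 1.5.06
; GRBL device profile, absolute coords
G21
G90
G0 X280.3687 Y23.2396
M4 S386
G01 X263.4503 Y18.3624 F1724
G01 X249.0888 Y28.5489
G01 X248.0986 Y46.1284
G01 X261.2255 Y57.8632
G01 X278.5845 Y54.9167
G01 X287.1041 Y39.5077
G01 X280.3687 Y23.2396
G0 X106.9086 Y12.7019
M4 S386
G01 X64.7098 Y93.3149 F1724
G01 X214.8252 Y43.0671
G01 X59.5143 Y57.2890
G01 X103.3071 Y104.3390
G01 X106.9086 Y12.7019
G0 X169.5134 Y34.5882
M4 S386
G01 X192.4405 Y106.4202 F1724
G01 X234.5607 Y30.5409
G01 X164.7337 Y43.3630
G01 X266.4279 Y97.1347
G01 X65.8938 Y7.9274
G0 X150.1162 Y22.0779
M4 S386
G01 X148.8684 Y25.0903 F1724
G01 X145.8560 Y26.3381
G01 X142.8436 Y25.0903
G01 X141.5958 Y22.0779
G01 X142.8436 Y19.0655
G01 X145.8560 Y17.8177
G01 X148.8684 Y19.0655
G01 X150.1162 Y22.0779
M5
G0 X0.0000 Y0.0000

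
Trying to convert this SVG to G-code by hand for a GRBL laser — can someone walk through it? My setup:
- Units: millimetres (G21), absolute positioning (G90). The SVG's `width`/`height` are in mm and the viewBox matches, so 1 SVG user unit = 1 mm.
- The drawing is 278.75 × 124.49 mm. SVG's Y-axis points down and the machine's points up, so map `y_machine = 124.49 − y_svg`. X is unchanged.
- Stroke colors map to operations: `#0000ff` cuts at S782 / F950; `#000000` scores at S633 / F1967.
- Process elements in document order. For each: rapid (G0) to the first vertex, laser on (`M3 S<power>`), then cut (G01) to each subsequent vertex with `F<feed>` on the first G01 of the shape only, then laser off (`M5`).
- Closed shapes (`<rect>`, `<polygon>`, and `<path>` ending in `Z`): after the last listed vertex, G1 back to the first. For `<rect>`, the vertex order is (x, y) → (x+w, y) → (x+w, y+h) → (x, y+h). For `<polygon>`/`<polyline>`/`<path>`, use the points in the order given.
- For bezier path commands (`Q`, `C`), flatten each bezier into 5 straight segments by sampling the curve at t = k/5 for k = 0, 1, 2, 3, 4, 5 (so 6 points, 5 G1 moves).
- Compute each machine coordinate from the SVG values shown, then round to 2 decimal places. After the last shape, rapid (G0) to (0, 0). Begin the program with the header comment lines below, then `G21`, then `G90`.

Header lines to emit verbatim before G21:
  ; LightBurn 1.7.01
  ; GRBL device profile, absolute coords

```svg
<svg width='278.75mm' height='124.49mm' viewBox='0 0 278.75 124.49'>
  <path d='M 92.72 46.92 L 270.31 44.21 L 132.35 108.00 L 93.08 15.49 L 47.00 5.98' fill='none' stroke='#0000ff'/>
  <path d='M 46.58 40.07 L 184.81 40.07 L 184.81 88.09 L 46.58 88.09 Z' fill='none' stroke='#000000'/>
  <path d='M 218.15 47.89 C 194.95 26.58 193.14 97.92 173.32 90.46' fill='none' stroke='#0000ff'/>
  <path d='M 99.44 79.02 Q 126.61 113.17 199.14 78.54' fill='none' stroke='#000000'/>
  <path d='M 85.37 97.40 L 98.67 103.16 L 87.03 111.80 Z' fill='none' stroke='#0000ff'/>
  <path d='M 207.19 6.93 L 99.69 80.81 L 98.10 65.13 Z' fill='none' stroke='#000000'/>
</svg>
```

Since the viewBox matches the mm dimensions, user units are millimetres directly. The only transform is the Y-flip y_m = 124.49 − y_svg.

Shape 1 is a open polyline drawn with `<path>`. Its stroke #0000ff means cut at S782, F950. After flipping Y the toolpath is (92.72,77.57) → (270.31,80.28) → (132.35,16.49) → (93.08,109.00) → (47.00,118.51).

Shape 2 is a rectangle drawn with `<path>`. Its stroke #000000 means score at S633, F1967. After flipping Y the toolpath is (46.58,84.42) → (184.81,84.42) → (184.81,36.40) → (46.58,36.40) → (46.58,84.42), returning to the start.

Shape 3 is a cubic bezier drawn with `<path>`. Its stroke #0000ff means cut at S782, F950. After flipping Y the toolpath is (218.15,76.60) → (206.48,79.64) → (198.06,68.67) → (190.98,51.93) → (183.37,37.64) → (173.32,34.03).

Shape 4 is a quadratic bezier drawn with `<path>`. Its stroke #000000 means score at S633, F1967. After flipping Y the toolpath is (99.44,45.47) → (112.12,34.56) → (128.43,29.15) → (148.37,29.25) → (171.94,34.85) → (199.14,45.95).

Shape 5 is a regular polygon drawn with `<path>`. Its stroke #0000ff means cut at S782, F950. After flipping Y the toolpath is (85.37,27.09) → (98.67,21.33) → (87.03,12.69) → (85.37,27.09), returning to the start.

Shape 6 is a closed polygon drawn with `<path>`. Its stroke #000000 means score at S633, F1967. After flipping Y the toolpath is (207.19,117.56) → (99.69,43.68) → (98.10,59.36) → (207.19,117.56), returning to the start.

; LightBurn 1.7.01
; GRBL device profile, absolute coords
G21
G90
G0 X92.72 Y77.57
M3 S782
G01 X270.31 Y80.28 F950
G01 X132.35 Y16.49
G01 X93.08 Y109.00
G01 X47.00 Y118.51
M5
G0 X46.58 Y84.42
M3 S633
G01 X184.81 Y84.42 F1967
G01 X184.81 Y36.40
G01 X46.58 Y36.40
G01 X46.58 Y84.42
M5
G0 X218.15 Y76.60
M3 S782
G01 X206.48 Y79.64 F950
G01 X198.06 Y68.67
G01 X190.98 Y51.93
G01 X183.37 Y37.64
G01 X173.32 Y34.03
M5
G0 X99.44 Y45.47
M3 S633
G01 X112.12 Y34.56 F1967
G01 X128.43 Y29.15
G01 X148.37 Y29.25
G01 X171.94 Y34.85
G01 X199.14 Y45.95
M5
G0 X85.37 Y27.09
M3 S782
G01 X98.67 Y21.33 F950
G01 X87.03 Y12.69
G01 X85.37 Y27.09
M5
G0 X207.19 Y117.56
M3 S633
G01 X99.69 Y43.68 F1967
G01 X98.10 Y59.36
G01 X207.19 Y117.56
M5
G0 X0.00 Y0.00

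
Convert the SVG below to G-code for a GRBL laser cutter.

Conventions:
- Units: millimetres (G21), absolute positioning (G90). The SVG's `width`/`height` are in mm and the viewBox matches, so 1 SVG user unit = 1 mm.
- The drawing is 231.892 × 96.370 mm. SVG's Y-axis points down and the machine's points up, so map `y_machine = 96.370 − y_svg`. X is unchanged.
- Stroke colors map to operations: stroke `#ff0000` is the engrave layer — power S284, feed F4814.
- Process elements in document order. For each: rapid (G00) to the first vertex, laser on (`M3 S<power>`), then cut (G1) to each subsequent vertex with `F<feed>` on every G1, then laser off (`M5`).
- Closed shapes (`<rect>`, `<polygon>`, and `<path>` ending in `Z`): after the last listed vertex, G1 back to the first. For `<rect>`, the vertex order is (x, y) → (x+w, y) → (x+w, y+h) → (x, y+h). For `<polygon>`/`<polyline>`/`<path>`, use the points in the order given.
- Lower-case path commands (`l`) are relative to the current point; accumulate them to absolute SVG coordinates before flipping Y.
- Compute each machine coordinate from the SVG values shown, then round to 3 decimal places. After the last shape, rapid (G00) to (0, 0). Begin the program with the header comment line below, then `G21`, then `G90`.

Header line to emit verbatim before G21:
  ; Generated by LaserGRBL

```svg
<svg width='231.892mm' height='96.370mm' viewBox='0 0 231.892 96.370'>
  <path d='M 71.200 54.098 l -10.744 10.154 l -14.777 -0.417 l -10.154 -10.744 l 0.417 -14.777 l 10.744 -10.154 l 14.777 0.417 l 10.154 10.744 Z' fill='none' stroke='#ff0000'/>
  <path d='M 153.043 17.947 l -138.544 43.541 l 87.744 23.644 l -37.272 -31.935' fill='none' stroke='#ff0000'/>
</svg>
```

viewBox `0 0 231.892 96.370` with mm width/height → 1 unit = 1 mm. Flip: y_m = 96.370 − y_svg.

**Shape 1** — `<path>` regular polygon, stroke `#ff0000` → engrave (S284, F4814). Machine vertices: (71.200,42.272) → (60.456,32.118) → (45.679,32.535) → (35.525,43.279) → (35.942,58.056) → (46.686,68.210) → (61.463,67.793) → (71.617,57.049) → (71.200,42.272). Closed: final G1 returns to the first vertex.

**Shape 2** — `<path>` open polyline, stroke `#ff0000` → engrave (S284, F4814). Machine vertices: (153.043,78.423) → (14.499,34.882) → (102.243,11.238) → (64.971,43.173). Open path.

; Generated by LaserGRBL
G21
G90
G00 X71.200 Y42.272
M3 S284
G1 X60.456 Y32.118 F4814
G1 X45.679 Y32.535 F4814
G1 X35.525 Y43.279 F4814
G1 X35.942 Y58.056 F4814
G1 X46.686 Y68.210 F4814
G1 X61.463 Y67.793 F4814
G1 X71.617 Y57.049 F4814
G1 X71.200 Y42.272 F4814
M5
G00 X153.043 Y78.423
M3 S284
G1 X14.499 Y34.882 F4814
G1 X102.243 Y11.238 F4814
G1 X64.971 Y43.173 F4814
M5
G00 X0.000 Y0.000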